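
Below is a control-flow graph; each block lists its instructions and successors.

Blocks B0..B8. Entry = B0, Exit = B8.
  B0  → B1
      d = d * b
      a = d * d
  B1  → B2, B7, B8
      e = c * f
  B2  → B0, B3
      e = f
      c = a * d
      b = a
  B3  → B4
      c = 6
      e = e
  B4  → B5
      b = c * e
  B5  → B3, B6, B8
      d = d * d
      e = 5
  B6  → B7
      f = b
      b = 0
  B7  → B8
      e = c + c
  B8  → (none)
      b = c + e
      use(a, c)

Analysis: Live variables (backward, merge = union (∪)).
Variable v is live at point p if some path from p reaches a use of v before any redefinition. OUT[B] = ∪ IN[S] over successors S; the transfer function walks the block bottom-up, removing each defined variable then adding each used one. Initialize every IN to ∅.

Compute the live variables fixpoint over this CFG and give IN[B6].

Answer: {a, b, c}

Working:
Fixpoint table:
  B0:   IN={b, c, d, f}   OUT={a, c, d, f}
  B1:   IN={a, c, d, f}   OUT={a, c, d, e, f}
  B2:   IN={a, d, f}   OUT={a, b, c, d, e, f}
  B3:   IN={a, d, e}   OUT={a, c, d, e}
  B4:   IN={a, c, d, e}   OUT={a, b, c, d}
  B5:   IN={a, b, c, d}   OUT={a, b, c, d, e}
  B6:   IN={a, b, c}   OUT={a, c}
  B7:   IN={a, c}   OUT={a, c, e}
  B8:   IN={a, c, e}   OUT={}

Merge at B6: OUT[B6] = IN[B7] = {a, c}
Applying B6's transfer function to that OUT value gives IN[B6] (row B6 above).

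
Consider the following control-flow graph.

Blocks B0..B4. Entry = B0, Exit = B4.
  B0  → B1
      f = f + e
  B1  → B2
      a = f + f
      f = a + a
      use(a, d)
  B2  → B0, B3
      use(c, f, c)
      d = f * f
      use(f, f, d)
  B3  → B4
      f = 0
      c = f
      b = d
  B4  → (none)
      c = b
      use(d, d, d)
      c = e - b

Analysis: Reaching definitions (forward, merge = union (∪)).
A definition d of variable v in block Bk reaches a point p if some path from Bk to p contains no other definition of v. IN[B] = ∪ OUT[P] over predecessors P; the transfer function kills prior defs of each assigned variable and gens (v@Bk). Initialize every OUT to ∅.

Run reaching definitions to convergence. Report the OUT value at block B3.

Per-block solution:
  B0: | IN={a@B1, d@B2, f@B1} | OUT={a@B1, d@B2, f@B0}
  B1: | IN={a@B1, d@B2, f@B0} | OUT={a@B1, d@B2, f@B1}
  B2: | IN={a@B1, d@B2, f@B1} | OUT={a@B1, d@B2, f@B1}
  B3: | IN={a@B1, d@B2, f@B1} | OUT={a@B1, b@B3, c@B3, d@B2, f@B3}
  B4: | IN={a@B1, b@B3, c@B3, d@B2, f@B3} | OUT={a@B1, b@B3, c@B4, d@B2, f@B3}

Merge at B3: IN[B3] = OUT[B2] = {a@B1, d@B2, f@B1}
Applying B3's transfer function to that IN value gives OUT[B3] (row B3 above).

Answer: {a@B1, b@B3, c@B3, d@B2, f@B3}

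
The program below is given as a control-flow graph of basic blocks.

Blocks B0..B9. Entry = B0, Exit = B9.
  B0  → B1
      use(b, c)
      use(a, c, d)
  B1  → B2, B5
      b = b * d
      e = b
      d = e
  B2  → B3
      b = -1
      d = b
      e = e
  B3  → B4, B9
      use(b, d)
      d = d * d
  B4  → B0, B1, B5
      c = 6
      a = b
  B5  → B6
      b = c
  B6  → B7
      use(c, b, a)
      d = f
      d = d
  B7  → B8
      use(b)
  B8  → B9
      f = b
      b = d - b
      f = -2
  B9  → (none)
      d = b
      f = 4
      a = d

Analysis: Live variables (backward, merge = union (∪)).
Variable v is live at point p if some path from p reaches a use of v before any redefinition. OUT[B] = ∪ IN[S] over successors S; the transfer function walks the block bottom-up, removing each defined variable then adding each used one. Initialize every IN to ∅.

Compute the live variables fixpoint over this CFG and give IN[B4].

Converged values:
  B0:  IN={a, b, c, d, f}  OUT={a, b, c, d, f}
  B1:  IN={a, b, c, d, f}  OUT={a, c, e, f}
  B2:  IN={e, f}  OUT={b, d, f}
  B3:  IN={b, d, f}  OUT={b, d, f}
  B4:  IN={b, d, f}  OUT={a, b, c, d, f}
  B5:  IN={a, c, f}  OUT={a, b, c, f}
  B6:  IN={a, b, c, f}  OUT={b, d}
  B7:  IN={b, d}  OUT={b, d}
  B8:  IN={b, d}  OUT={b}
  B9:  IN={b}  OUT={}

Merge at B4: OUT[B4] = IN[B0] ⊔ IN[B1] ⊔ IN[B5] = {a, b, c, d, f}
Applying B4's transfer function to that OUT value gives IN[B4] (row B4 above).

Answer: {b, d, f}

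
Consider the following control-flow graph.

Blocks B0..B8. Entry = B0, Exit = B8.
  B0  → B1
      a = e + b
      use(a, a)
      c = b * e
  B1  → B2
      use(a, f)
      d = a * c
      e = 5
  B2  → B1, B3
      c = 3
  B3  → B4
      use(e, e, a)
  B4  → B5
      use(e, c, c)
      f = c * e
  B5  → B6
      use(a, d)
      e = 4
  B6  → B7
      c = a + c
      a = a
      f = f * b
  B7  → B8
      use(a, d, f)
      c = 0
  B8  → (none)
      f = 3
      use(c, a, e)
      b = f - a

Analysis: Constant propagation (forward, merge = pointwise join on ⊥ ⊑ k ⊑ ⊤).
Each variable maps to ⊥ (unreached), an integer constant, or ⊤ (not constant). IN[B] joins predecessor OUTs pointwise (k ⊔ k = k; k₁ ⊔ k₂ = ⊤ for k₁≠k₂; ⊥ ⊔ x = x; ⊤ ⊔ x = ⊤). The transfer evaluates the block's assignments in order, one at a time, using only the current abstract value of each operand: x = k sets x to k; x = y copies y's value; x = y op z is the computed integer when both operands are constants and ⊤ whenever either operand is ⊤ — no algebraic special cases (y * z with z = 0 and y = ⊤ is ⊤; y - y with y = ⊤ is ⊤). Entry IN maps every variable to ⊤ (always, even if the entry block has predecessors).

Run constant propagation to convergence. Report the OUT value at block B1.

Answer: {a: ⊤, b: ⊤, c: ⊤, d: ⊤, e: 5, f: ⊤}

Trace:
Fixpoint table:
  B0:  IN=(all ⊤)  OUT=(all ⊤)
  B1:  IN=(all ⊤)  OUT={e:5; rest ⊤}
  B2:  IN={e:5; rest ⊤}  OUT={c:3, e:5; rest ⊤}
  B3:  IN={c:3, e:5; rest ⊤}  OUT={c:3, e:5; rest ⊤}
  B4:  IN={c:3, e:5; rest ⊤}  OUT={c:3, e:5, f:15; rest ⊤}
  B5:  IN={c:3, e:5, f:15; rest ⊤}  OUT={c:3, e:4, f:15; rest ⊤}
  B6:  IN={c:3, e:4, f:15; rest ⊤}  OUT={e:4; rest ⊤}
  B7:  IN={e:4; rest ⊤}  OUT={c:0, e:4; rest ⊤}
  B8:  IN={c:0, e:4; rest ⊤}  OUT={c:0, e:4, f:3; rest ⊤}

Merge at B1: IN[B1] = OUT[B0] ⊔ OUT[B2] = {a: ⊤, b: ⊤, c: ⊤, d: ⊤, e: ⊤, f: ⊤}
Applying B1's transfer function to that IN value gives OUT[B1] (row B1 above).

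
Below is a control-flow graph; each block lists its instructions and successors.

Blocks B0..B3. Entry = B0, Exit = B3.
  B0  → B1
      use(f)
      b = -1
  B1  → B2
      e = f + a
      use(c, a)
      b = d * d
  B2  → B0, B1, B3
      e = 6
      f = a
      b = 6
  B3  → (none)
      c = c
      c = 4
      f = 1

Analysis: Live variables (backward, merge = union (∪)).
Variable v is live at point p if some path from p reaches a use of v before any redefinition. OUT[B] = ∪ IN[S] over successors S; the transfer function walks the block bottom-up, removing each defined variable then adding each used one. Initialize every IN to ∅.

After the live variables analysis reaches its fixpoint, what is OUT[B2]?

Per-block solution:
  B0:  IN={a, c, d, f}  OUT={a, c, d, f}
  B1:  IN={a, c, d, f}  OUT={a, c, d}
  B2:  IN={a, c, d}  OUT={a, c, d, f}
  B3:  IN={c}  OUT={}

Merge at B2: OUT[B2] = IN[B0] ⊔ IN[B1] ⊔ IN[B3] = {a, c, d, f}

Answer: {a, c, d, f}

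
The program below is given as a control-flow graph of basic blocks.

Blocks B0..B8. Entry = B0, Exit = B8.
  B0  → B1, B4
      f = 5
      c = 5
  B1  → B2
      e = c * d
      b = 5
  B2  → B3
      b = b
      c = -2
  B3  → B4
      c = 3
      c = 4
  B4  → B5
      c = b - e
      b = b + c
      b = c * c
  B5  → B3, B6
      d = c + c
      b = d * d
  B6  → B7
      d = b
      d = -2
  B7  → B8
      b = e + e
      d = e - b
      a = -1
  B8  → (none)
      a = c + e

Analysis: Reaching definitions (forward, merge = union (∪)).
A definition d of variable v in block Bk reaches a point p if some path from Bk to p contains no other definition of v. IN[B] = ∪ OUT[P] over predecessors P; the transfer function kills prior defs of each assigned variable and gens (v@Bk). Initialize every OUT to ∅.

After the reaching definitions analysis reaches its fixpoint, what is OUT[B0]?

Fixpoint table:
  B0:  IN={}  OUT={c@B0, f@B0}
  B1:  IN={c@B0, f@B0}  OUT={b@B1, c@B0, e@B1, f@B0}
  B2:  IN={b@B1, c@B0, e@B1, f@B0}  OUT={b@B2, c@B2, e@B1, f@B0}
  B3:  IN={b@B2, b@B5, c@B2, c@B4, d@B5, e@B1, f@B0}  OUT={b@B2, b@B5, c@B3, d@B5, e@B1, f@B0}
  B4:  IN={b@B2, b@B5, c@B0, c@B3, d@B5, e@B1, f@B0}  OUT={b@B4, c@B4, d@B5, e@B1, f@B0}
  B5:  IN={b@B4, c@B4, d@B5, e@B1, f@B0}  OUT={b@B5, c@B4, d@B5, e@B1, f@B0}
  B6:  IN={b@B5, c@B4, d@B5, e@B1, f@B0}  OUT={b@B5, c@B4, d@B6, e@B1, f@B0}
  B7:  IN={b@B5, c@B4, d@B6, e@B1, f@B0}  OUT={a@B7, b@B7, c@B4, d@B7, e@B1, f@B0}
  B8:  IN={a@B7, b@B7, c@B4, d@B7, e@B1, f@B0}  OUT={a@B8, b@B7, c@B4, d@B7, e@B1, f@B0}

B0 is the boundary node: IN[B0] = {}
Applying B0's transfer function to that IN value gives OUT[B0] (row B0 above).

Answer: {c@B0, f@B0}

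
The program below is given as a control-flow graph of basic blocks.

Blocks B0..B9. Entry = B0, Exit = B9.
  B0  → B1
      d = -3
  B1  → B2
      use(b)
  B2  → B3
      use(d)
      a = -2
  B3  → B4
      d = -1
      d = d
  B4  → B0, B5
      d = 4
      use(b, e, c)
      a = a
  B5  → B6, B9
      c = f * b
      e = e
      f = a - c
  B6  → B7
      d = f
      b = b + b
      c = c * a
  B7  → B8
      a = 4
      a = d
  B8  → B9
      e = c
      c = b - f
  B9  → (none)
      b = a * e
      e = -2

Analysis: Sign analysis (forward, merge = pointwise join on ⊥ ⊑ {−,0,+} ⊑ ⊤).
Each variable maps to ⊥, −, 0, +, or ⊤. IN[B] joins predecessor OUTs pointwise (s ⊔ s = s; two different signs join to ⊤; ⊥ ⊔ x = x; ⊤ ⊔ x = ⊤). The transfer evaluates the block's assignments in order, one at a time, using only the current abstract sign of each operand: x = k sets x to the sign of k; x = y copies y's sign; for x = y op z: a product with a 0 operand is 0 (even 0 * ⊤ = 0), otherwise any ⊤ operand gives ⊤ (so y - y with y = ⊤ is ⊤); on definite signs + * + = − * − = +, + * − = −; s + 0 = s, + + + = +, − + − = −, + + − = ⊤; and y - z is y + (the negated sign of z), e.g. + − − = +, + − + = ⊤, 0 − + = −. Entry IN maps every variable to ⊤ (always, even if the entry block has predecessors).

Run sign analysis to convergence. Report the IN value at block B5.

Fixpoint table:
  B0:   IN=(all ⊤)   OUT={d:-; rest ⊤}
  B1:   IN={d:-; rest ⊤}   OUT={d:-; rest ⊤}
  B2:   IN={d:-; rest ⊤}   OUT={a:-, d:-; rest ⊤}
  B3:   IN={a:-, d:-; rest ⊤}   OUT={a:-, d:-; rest ⊤}
  B4:   IN={a:-, d:-; rest ⊤}   OUT={a:-, d:+; rest ⊤}
  B5:   IN={a:-, d:+; rest ⊤}   OUT={a:-, d:+; rest ⊤}
  B6:   IN={a:-, d:+; rest ⊤}   OUT={a:-; rest ⊤}
  B7:   IN={a:-; rest ⊤}   OUT=(all ⊤)
  B8:   IN=(all ⊤)   OUT=(all ⊤)
  B9:   IN=(all ⊤)   OUT={e:-; rest ⊤}

Merge at B5: IN[B5] = OUT[B4] = {a: -, b: ⊤, c: ⊤, d: +, e: ⊤, f: ⊤}

Answer: {a: -, b: ⊤, c: ⊤, d: +, e: ⊤, f: ⊤}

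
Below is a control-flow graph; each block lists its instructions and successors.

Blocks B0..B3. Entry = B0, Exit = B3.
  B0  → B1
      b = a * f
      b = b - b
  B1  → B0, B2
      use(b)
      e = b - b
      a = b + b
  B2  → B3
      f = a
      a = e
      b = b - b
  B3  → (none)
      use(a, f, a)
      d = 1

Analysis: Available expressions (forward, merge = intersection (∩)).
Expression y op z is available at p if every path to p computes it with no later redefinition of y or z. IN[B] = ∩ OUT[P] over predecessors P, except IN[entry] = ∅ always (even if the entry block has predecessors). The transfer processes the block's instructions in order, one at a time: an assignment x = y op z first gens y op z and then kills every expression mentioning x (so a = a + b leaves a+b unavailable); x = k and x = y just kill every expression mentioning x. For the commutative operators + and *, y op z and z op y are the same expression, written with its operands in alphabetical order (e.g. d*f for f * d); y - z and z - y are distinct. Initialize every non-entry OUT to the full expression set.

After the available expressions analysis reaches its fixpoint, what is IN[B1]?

Answer: {a*f}

Derivation:
Converged values:
  B0:  IN={}  OUT={a*f}
  B1:  IN={a*f}  OUT={b+b, b-b}
  B2:  IN={b+b, b-b}  OUT={}
  B3:  IN={}  OUT={}

Merge at B1: IN[B1] = OUT[B0] = {a*f}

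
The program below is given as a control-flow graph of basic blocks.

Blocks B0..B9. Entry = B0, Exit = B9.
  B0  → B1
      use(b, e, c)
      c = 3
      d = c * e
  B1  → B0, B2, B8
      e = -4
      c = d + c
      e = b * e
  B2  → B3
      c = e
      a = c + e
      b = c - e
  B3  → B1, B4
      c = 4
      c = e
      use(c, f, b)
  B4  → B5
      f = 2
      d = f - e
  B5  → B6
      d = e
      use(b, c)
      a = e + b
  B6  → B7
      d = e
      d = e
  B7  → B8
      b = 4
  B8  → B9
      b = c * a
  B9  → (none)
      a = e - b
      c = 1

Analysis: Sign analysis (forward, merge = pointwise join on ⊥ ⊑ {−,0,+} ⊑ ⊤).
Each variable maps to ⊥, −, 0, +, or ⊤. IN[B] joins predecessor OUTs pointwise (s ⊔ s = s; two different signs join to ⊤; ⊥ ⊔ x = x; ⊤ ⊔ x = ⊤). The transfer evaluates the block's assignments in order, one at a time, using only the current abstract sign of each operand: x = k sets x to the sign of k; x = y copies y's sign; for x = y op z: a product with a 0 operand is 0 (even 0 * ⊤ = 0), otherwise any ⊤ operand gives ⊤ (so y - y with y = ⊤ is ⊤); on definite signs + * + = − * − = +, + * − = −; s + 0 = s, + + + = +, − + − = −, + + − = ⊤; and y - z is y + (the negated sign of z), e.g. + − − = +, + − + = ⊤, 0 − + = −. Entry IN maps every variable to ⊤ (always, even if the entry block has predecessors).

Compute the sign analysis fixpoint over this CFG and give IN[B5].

Answer: {a: ⊤, b: ⊤, c: ⊤, d: ⊤, e: ⊤, f: +}

Derivation:
Fixpoint table:
  B0: | IN=(all ⊤) | OUT={c:+; rest ⊤}
  B1: | IN=(all ⊤) | OUT=(all ⊤)
  B2: | IN=(all ⊤) | OUT=(all ⊤)
  B3: | IN=(all ⊤) | OUT=(all ⊤)
  B4: | IN=(all ⊤) | OUT={f:+; rest ⊤}
  B5: | IN={f:+; rest ⊤} | OUT={f:+; rest ⊤}
  B6: | IN={f:+; rest ⊤} | OUT={f:+; rest ⊤}
  B7: | IN={f:+; rest ⊤} | OUT={b:+, f:+; rest ⊤}
  B8: | IN=(all ⊤) | OUT=(all ⊤)
  B9: | IN=(all ⊤) | OUT={c:+; rest ⊤}

Merge at B5: IN[B5] = OUT[B4] = {a: ⊤, b: ⊤, c: ⊤, d: ⊤, e: ⊤, f: +}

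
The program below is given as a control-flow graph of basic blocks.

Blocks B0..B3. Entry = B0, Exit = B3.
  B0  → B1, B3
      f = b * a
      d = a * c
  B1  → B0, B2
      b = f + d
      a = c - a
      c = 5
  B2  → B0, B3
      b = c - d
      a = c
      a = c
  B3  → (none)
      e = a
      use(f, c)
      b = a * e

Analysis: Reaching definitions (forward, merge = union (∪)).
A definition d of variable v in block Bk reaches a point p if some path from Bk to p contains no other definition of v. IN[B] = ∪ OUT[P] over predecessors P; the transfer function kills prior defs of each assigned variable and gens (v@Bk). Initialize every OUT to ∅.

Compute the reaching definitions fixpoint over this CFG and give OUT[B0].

Answer: {a@B1, a@B2, b@B1, b@B2, c@B1, d@B0, f@B0}

Working:
Fixpoint table:
  B0:   IN={a@B1, a@B2, b@B1, b@B2, c@B1, d@B0, f@B0}   OUT={a@B1, a@B2, b@B1, b@B2, c@B1, d@B0, f@B0}
  B1:   IN={a@B1, a@B2, b@B1, b@B2, c@B1, d@B0, f@B0}   OUT={a@B1, b@B1, c@B1, d@B0, f@B0}
  B2:   IN={a@B1, b@B1, c@B1, d@B0, f@B0}   OUT={a@B2, b@B2, c@B1, d@B0, f@B0}
  B3:   IN={a@B1, a@B2, b@B1, b@B2, c@B1, d@B0, f@B0}   OUT={a@B1, a@B2, b@B3, c@B1, d@B0, e@B3, f@B0}

Merge at B0 (entry node, so the boundary value {} is joined with the incoming edge(s)): IN[B0] = {} ⊔ OUT[B1] ⊔ OUT[B2] = {a@B1, a@B2, b@B1, b@B2, c@B1, d@B0, f@B0}
Applying B0's transfer function to that IN value gives OUT[B0] (row B0 above).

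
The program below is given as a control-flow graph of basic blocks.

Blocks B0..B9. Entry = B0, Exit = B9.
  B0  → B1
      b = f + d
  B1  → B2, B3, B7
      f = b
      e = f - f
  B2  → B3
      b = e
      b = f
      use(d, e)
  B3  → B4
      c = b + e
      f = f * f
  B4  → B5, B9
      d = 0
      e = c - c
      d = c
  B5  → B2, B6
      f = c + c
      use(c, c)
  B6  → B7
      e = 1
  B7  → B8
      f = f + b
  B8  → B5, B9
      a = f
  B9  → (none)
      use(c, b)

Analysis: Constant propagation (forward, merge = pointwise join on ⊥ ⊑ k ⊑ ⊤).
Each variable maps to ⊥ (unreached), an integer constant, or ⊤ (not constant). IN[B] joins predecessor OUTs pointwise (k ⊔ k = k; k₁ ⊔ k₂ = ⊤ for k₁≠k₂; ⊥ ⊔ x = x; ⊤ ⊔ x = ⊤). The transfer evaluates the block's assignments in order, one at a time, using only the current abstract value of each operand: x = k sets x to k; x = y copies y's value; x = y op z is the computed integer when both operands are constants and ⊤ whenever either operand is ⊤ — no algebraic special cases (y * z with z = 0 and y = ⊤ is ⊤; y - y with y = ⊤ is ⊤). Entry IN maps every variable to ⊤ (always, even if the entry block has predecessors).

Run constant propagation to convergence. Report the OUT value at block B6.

Answer: {a: ⊤, b: ⊤, c: ⊤, d: ⊤, e: 1, f: ⊤}

Derivation:
Per-block solution:
  B0:   IN=(all ⊤)   OUT=(all ⊤)
  B1:   IN=(all ⊤)   OUT=(all ⊤)
  B2:   IN=(all ⊤)   OUT=(all ⊤)
  B3:   IN=(all ⊤)   OUT=(all ⊤)
  B4:   IN=(all ⊤)   OUT=(all ⊤)
  B5:   IN=(all ⊤)   OUT=(all ⊤)
  B6:   IN=(all ⊤)   OUT={e:1; rest ⊤}
  B7:   IN=(all ⊤)   OUT=(all ⊤)
  B8:   IN=(all ⊤)   OUT=(all ⊤)
  B9:   IN=(all ⊤)   OUT=(all ⊤)

Merge at B6: IN[B6] = OUT[B5] = {a: ⊤, b: ⊤, c: ⊤, d: ⊤, e: ⊤, f: ⊤}
Applying B6's transfer function to that IN value gives OUT[B6] (row B6 above).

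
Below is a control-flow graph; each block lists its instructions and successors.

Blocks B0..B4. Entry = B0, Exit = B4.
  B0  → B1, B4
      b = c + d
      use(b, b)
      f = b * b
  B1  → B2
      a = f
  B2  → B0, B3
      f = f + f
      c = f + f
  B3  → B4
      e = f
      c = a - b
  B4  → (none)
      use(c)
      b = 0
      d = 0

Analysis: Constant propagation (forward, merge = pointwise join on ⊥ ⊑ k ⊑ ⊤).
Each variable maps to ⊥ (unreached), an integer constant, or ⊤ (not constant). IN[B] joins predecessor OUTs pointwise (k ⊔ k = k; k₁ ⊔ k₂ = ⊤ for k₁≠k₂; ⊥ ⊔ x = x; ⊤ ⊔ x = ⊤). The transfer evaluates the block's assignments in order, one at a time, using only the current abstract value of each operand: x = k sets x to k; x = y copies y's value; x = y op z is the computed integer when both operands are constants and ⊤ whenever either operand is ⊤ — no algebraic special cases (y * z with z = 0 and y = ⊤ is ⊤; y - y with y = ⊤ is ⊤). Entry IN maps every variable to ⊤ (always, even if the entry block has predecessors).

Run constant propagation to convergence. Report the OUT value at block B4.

Answer: {a: ⊤, b: 0, c: ⊤, d: 0, e: ⊤, f: ⊤}

Derivation:
Converged values:
  B0:   IN=(all ⊤)   OUT=(all ⊤)
  B1:   IN=(all ⊤)   OUT=(all ⊤)
  B2:   IN=(all ⊤)   OUT=(all ⊤)
  B3:   IN=(all ⊤)   OUT=(all ⊤)
  B4:   IN=(all ⊤)   OUT={b:0, d:0; rest ⊤}

Merge at B4: IN[B4] = OUT[B0] ⊔ OUT[B3] = {a: ⊤, b: ⊤, c: ⊤, d: ⊤, e: ⊤, f: ⊤}
Applying B4's transfer function to that IN value gives OUT[B4] (row B4 above).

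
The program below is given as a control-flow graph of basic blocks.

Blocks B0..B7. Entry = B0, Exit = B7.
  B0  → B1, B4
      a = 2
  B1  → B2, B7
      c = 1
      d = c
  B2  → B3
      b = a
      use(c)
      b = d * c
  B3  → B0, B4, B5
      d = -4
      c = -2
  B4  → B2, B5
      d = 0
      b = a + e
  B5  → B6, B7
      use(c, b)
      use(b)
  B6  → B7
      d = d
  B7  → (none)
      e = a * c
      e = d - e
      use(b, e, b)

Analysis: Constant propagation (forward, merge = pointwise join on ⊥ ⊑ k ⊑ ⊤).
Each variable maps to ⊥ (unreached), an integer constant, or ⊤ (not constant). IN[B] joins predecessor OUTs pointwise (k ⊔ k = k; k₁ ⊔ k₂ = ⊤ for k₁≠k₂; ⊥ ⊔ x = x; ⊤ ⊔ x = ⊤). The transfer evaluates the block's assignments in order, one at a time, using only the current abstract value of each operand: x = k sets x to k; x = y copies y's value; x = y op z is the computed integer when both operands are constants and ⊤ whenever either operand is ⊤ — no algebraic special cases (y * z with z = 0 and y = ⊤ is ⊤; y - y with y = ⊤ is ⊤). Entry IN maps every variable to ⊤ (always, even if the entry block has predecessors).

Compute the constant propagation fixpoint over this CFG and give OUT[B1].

Answer: {a: 2, b: ⊤, c: 1, d: 1, e: ⊤, f: ⊤}

Derivation:
Per-block solution:
  B0: | IN=(all ⊤) | OUT={a:2; rest ⊤}
  B1: | IN={a:2; rest ⊤} | OUT={a:2, c:1, d:1; rest ⊤}
  B2: | IN={a:2; rest ⊤} | OUT={a:2; rest ⊤}
  B3: | IN={a:2; rest ⊤} | OUT={a:2, c:-2, d:-4; rest ⊤}
  B4: | IN={a:2; rest ⊤} | OUT={a:2, d:0; rest ⊤}
  B5: | IN={a:2; rest ⊤} | OUT={a:2; rest ⊤}
  B6: | IN={a:2; rest ⊤} | OUT={a:2; rest ⊤}
  B7: | IN={a:2; rest ⊤} | OUT={a:2; rest ⊤}

Merge at B1: IN[B1] = OUT[B0] = {a: 2, b: ⊤, c: ⊤, d: ⊤, e: ⊤, f: ⊤}
Applying B1's transfer function to that IN value gives OUT[B1] (row B1 above).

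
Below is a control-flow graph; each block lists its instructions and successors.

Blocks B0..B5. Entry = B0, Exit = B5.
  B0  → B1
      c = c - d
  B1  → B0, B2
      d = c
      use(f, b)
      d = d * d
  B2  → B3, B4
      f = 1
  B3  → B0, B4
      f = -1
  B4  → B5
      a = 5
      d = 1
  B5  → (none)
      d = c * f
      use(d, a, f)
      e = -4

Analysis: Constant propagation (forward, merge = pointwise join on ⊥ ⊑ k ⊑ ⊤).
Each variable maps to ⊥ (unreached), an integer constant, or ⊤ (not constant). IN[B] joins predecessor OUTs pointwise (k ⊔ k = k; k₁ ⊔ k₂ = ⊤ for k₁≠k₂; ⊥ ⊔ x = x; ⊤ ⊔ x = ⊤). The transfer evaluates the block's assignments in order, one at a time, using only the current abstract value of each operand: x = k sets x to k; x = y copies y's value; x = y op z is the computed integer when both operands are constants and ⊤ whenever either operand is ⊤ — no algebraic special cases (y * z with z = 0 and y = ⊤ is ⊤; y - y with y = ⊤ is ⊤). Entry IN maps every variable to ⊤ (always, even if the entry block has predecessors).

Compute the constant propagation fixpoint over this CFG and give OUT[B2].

Per-block solution:
  B0:  IN=(all ⊤)  OUT=(all ⊤)
  B1:  IN=(all ⊤)  OUT=(all ⊤)
  B2:  IN=(all ⊤)  OUT={f:1; rest ⊤}
  B3:  IN={f:1; rest ⊤}  OUT={f:-1; rest ⊤}
  B4:  IN=(all ⊤)  OUT={a:5, d:1; rest ⊤}
  B5:  IN={a:5, d:1; rest ⊤}  OUT={a:5, e:-4; rest ⊤}

Merge at B2: IN[B2] = OUT[B1] = {a: ⊤, b: ⊤, c: ⊤, d: ⊤, e: ⊤, f: ⊤}
Applying B2's transfer function to that IN value gives OUT[B2] (row B2 above).

Answer: {a: ⊤, b: ⊤, c: ⊤, d: ⊤, e: ⊤, f: 1}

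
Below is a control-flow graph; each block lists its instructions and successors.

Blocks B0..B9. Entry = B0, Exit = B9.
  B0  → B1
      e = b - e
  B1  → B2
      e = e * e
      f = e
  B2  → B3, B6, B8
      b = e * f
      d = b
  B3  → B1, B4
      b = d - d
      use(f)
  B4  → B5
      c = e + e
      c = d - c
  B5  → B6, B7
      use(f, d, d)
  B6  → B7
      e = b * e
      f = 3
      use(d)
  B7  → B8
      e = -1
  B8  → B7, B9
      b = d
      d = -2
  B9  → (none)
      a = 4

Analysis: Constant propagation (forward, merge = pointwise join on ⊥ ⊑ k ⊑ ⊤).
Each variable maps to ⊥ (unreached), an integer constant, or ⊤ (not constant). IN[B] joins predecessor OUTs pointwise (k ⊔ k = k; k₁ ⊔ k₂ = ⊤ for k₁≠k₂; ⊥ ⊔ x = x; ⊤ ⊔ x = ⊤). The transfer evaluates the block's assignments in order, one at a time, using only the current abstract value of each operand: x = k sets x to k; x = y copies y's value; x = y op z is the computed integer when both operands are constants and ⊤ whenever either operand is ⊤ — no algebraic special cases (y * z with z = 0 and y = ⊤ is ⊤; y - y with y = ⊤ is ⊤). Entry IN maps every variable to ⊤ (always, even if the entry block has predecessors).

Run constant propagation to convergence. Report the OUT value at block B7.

Answer: {a: ⊤, b: ⊤, c: ⊤, d: ⊤, e: -1, f: ⊤}

Working:
Per-block solution:
  B0: | IN=(all ⊤) | OUT=(all ⊤)
  B1: | IN=(all ⊤) | OUT=(all ⊤)
  B2: | IN=(all ⊤) | OUT=(all ⊤)
  B3: | IN=(all ⊤) | OUT=(all ⊤)
  B4: | IN=(all ⊤) | OUT=(all ⊤)
  B5: | IN=(all ⊤) | OUT=(all ⊤)
  B6: | IN=(all ⊤) | OUT={f:3; rest ⊤}
  B7: | IN=(all ⊤) | OUT={e:-1; rest ⊤}
  B8: | IN=(all ⊤) | OUT={d:-2; rest ⊤}
  B9: | IN={d:-2; rest ⊤} | OUT={a:4, d:-2; rest ⊤}

Merge at B7: IN[B7] = OUT[B5] ⊔ OUT[B6] ⊔ OUT[B8] = {a: ⊤, b: ⊤, c: ⊤, d: ⊤, e: ⊤, f: ⊤}
Applying B7's transfer function to that IN value gives OUT[B7] (row B7 above).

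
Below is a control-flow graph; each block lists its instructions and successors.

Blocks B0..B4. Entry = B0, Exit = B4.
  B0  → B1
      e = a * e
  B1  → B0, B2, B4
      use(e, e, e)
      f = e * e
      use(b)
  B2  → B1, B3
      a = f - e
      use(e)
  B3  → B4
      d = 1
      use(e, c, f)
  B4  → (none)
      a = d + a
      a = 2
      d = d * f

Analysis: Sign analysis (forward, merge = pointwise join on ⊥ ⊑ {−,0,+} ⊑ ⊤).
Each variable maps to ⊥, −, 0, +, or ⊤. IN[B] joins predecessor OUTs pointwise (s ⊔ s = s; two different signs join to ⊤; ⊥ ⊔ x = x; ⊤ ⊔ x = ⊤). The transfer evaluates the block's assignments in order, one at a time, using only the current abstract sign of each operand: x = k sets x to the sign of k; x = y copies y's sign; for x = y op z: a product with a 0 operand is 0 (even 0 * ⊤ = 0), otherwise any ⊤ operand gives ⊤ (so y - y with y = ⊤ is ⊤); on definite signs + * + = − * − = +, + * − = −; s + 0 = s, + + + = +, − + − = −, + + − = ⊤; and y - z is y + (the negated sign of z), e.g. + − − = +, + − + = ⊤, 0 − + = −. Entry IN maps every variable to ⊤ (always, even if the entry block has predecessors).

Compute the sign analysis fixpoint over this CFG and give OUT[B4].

Converged values:
  B0: | IN=(all ⊤) | OUT=(all ⊤)
  B1: | IN=(all ⊤) | OUT=(all ⊤)
  B2: | IN=(all ⊤) | OUT=(all ⊤)
  B3: | IN=(all ⊤) | OUT={d:+; rest ⊤}
  B4: | IN=(all ⊤) | OUT={a:+; rest ⊤}

Merge at B4: IN[B4] = OUT[B1] ⊔ OUT[B3] = {a: ⊤, b: ⊤, c: ⊤, d: ⊤, e: ⊤, f: ⊤}
Applying B4's transfer function to that IN value gives OUT[B4] (row B4 above).

Answer: {a: +, b: ⊤, c: ⊤, d: ⊤, e: ⊤, f: ⊤}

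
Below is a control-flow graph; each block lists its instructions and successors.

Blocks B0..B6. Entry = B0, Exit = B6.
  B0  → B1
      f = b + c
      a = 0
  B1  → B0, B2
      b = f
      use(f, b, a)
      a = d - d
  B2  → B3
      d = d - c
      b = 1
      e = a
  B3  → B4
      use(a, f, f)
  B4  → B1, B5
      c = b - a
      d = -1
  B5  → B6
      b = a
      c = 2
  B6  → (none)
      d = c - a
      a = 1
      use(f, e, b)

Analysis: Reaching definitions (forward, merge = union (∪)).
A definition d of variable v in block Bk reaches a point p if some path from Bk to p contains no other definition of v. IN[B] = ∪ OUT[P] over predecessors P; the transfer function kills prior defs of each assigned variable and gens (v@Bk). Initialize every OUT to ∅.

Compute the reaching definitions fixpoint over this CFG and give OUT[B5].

Answer: {a@B1, b@B5, c@B5, d@B4, e@B2, f@B0}

Trace:
Fixpoint table:
  B0: | IN={a@B1, b@B1, c@B4, d@B4, e@B2, f@B0} | OUT={a@B0, b@B1, c@B4, d@B4, e@B2, f@B0}
  B1: | IN={a@B0, a@B1, b@B1, b@B2, c@B4, d@B4, e@B2, f@B0} | OUT={a@B1, b@B1, c@B4, d@B4, e@B2, f@B0}
  B2: | IN={a@B1, b@B1, c@B4, d@B4, e@B2, f@B0} | OUT={a@B1, b@B2, c@B4, d@B2, e@B2, f@B0}
  B3: | IN={a@B1, b@B2, c@B4, d@B2, e@B2, f@B0} | OUT={a@B1, b@B2, c@B4, d@B2, e@B2, f@B0}
  B4: | IN={a@B1, b@B2, c@B4, d@B2, e@B2, f@B0} | OUT={a@B1, b@B2, c@B4, d@B4, e@B2, f@B0}
  B5: | IN={a@B1, b@B2, c@B4, d@B4, e@B2, f@B0} | OUT={a@B1, b@B5, c@B5, d@B4, e@B2, f@B0}
  B6: | IN={a@B1, b@B5, c@B5, d@B4, e@B2, f@B0} | OUT={a@B6, b@B5, c@B5, d@B6, e@B2, f@B0}

Merge at B5: IN[B5] = OUT[B4] = {a@B1, b@B2, c@B4, d@B4, e@B2, f@B0}
Applying B5's transfer function to that IN value gives OUT[B5] (row B5 above).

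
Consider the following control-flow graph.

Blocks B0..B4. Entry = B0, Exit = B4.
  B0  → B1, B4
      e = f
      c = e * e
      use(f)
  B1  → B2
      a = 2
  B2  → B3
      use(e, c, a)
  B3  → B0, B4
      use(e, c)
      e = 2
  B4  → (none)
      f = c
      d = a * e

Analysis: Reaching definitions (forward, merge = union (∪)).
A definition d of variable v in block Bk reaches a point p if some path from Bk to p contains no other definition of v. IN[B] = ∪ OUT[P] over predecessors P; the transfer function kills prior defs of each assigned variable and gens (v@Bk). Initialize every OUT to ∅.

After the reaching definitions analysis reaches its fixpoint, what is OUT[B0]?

Answer: {a@B1, c@B0, e@B0}

Trace:
Fixpoint table:
  B0:  IN={a@B1, c@B0, e@B3}  OUT={a@B1, c@B0, e@B0}
  B1:  IN={a@B1, c@B0, e@B0}  OUT={a@B1, c@B0, e@B0}
  B2:  IN={a@B1, c@B0, e@B0}  OUT={a@B1, c@B0, e@B0}
  B3:  IN={a@B1, c@B0, e@B0}  OUT={a@B1, c@B0, e@B3}
  B4:  IN={a@B1, c@B0, e@B0, e@B3}  OUT={a@B1, c@B0, d@B4, e@B0, e@B3, f@B4}

Merge at B0 (entry node, so the boundary value {} is joined with the incoming edge(s)): IN[B0] = {} ⊔ OUT[B3] = {a@B1, c@B0, e@B3}
Applying B0's transfer function to that IN value gives OUT[B0] (row B0 above).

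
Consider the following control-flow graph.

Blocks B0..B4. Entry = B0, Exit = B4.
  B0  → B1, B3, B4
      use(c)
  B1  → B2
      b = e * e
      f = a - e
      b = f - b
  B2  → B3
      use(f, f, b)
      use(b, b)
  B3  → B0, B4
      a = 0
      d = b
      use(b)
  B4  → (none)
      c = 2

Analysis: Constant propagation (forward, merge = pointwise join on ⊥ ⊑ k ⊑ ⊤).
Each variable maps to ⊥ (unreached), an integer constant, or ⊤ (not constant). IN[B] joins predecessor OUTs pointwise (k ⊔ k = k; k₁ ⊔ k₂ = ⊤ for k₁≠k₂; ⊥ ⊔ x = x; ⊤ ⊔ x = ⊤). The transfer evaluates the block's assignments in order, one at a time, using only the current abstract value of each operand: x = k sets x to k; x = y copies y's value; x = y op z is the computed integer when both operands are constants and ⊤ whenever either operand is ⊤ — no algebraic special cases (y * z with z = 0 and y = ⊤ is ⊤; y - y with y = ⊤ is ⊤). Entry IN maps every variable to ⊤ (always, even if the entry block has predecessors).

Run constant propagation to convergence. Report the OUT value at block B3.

Converged values:
  B0: | IN=(all ⊤) | OUT=(all ⊤)
  B1: | IN=(all ⊤) | OUT=(all ⊤)
  B2: | IN=(all ⊤) | OUT=(all ⊤)
  B3: | IN=(all ⊤) | OUT={a:0; rest ⊤}
  B4: | IN=(all ⊤) | OUT={c:2; rest ⊤}

Merge at B3: IN[B3] = OUT[B0] ⊔ OUT[B2] = {a: ⊤, b: ⊤, c: ⊤, d: ⊤, e: ⊤, f: ⊤}
Applying B3's transfer function to that IN value gives OUT[B3] (row B3 above).

Answer: {a: 0, b: ⊤, c: ⊤, d: ⊤, e: ⊤, f: ⊤}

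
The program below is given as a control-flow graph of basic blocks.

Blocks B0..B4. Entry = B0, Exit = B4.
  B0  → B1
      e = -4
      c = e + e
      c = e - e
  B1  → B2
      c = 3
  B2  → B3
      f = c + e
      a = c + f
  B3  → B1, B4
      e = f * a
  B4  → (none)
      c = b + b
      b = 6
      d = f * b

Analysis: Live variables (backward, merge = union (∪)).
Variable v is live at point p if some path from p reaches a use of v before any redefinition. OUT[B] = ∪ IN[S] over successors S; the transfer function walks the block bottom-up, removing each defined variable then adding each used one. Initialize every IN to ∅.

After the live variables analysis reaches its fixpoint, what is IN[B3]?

Fixpoint table:
  B0:  IN={b}  OUT={b, e}
  B1:  IN={b, e}  OUT={b, c, e}
  B2:  IN={b, c, e}  OUT={a, b, f}
  B3:  IN={a, b, f}  OUT={b, e, f}
  B4:  IN={b, f}  OUT={}

Merge at B3: OUT[B3] = IN[B1] ⊔ IN[B4] = {b, e, f}
Applying B3's transfer function to that OUT value gives IN[B3] (row B3 above).

Answer: {a, b, f}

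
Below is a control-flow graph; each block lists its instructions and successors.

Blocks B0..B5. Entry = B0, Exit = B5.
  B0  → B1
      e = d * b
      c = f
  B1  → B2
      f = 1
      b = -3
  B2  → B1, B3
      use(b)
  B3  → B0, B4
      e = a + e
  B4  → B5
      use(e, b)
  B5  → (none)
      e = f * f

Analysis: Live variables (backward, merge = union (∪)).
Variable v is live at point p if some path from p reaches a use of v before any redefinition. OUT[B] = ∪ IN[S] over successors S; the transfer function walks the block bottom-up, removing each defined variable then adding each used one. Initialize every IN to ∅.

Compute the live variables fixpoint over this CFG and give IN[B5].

Converged values:
  B0:  IN={a, b, d, f}  OUT={a, d, e}
  B1:  IN={a, d, e}  OUT={a, b, d, e, f}
  B2:  IN={a, b, d, e, f}  OUT={a, b, d, e, f}
  B3:  IN={a, b, d, e, f}  OUT={a, b, d, e, f}
  B4:  IN={b, e, f}  OUT={f}
  B5:  IN={f}  OUT={}

B5 is the boundary node: OUT[B5] = {}
Applying B5's transfer function to that OUT value gives IN[B5] (row B5 above).

Answer: {f}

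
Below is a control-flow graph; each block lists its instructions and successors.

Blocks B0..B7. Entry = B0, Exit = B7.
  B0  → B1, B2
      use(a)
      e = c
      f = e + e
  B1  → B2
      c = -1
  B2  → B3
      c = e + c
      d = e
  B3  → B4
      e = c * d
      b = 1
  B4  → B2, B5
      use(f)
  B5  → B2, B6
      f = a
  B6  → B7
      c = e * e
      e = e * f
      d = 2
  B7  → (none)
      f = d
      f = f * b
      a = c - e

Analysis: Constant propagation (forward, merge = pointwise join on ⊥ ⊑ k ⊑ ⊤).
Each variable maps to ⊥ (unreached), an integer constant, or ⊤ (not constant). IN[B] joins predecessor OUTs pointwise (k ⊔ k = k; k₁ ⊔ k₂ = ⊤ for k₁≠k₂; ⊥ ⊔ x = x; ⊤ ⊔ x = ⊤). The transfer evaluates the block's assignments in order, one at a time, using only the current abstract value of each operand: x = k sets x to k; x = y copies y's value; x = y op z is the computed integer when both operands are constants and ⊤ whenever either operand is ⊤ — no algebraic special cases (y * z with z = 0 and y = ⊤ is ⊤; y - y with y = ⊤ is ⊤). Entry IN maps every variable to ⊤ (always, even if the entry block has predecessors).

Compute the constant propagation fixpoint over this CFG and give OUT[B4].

Answer: {a: ⊤, b: 1, c: ⊤, d: ⊤, e: ⊤, f: ⊤}

Trace:
Converged values:
  B0:  IN=(all ⊤)  OUT=(all ⊤)
  B1:  IN=(all ⊤)  OUT={c:-1; rest ⊤}
  B2:  IN=(all ⊤)  OUT=(all ⊤)
  B3:  IN=(all ⊤)  OUT={b:1; rest ⊤}
  B4:  IN={b:1; rest ⊤}  OUT={b:1; rest ⊤}
  B5:  IN={b:1; rest ⊤}  OUT={b:1; rest ⊤}
  B6:  IN={b:1; rest ⊤}  OUT={b:1, d:2; rest ⊤}
  B7:  IN={b:1, d:2; rest ⊤}  OUT={b:1, d:2, f:2; rest ⊤}

Merge at B4: IN[B4] = OUT[B3] = {a: ⊤, b: 1, c: ⊤, d: ⊤, e: ⊤, f: ⊤}
Applying B4's transfer function to that IN value gives OUT[B4] (row B4 above).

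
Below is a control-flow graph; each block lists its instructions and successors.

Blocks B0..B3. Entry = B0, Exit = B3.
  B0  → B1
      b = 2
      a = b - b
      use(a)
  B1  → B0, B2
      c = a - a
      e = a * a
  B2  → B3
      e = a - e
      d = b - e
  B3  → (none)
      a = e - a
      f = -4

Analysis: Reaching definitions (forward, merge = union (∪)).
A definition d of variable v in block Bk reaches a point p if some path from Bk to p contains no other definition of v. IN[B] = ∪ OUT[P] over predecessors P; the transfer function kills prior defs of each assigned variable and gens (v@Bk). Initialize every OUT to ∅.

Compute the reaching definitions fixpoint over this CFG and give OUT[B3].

Answer: {a@B3, b@B0, c@B1, d@B2, e@B2, f@B3}

Trace:
Converged values:
  B0:  IN={a@B0, b@B0, c@B1, e@B1}  OUT={a@B0, b@B0, c@B1, e@B1}
  B1:  IN={a@B0, b@B0, c@B1, e@B1}  OUT={a@B0, b@B0, c@B1, e@B1}
  B2:  IN={a@B0, b@B0, c@B1, e@B1}  OUT={a@B0, b@B0, c@B1, d@B2, e@B2}
  B3:  IN={a@B0, b@B0, c@B1, d@B2, e@B2}  OUT={a@B3, b@B0, c@B1, d@B2, e@B2, f@B3}

Merge at B3: IN[B3] = OUT[B2] = {a@B0, b@B0, c@B1, d@B2, e@B2}
Applying B3's transfer function to that IN value gives OUT[B3] (row B3 above).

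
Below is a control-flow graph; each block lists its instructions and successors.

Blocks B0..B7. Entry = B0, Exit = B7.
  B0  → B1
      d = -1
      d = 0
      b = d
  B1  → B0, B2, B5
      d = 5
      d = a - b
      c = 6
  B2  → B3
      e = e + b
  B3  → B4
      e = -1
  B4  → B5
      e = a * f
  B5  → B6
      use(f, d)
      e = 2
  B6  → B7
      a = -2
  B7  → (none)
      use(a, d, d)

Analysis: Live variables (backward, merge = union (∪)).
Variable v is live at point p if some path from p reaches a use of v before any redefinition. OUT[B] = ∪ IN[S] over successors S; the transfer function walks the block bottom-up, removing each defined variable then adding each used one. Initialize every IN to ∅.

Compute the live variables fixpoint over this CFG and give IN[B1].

Fixpoint table:
  B0:  IN={a, e, f}  OUT={a, b, e, f}
  B1:  IN={a, b, e, f}  OUT={a, b, d, e, f}
  B2:  IN={a, b, d, e, f}  OUT={a, d, f}
  B3:  IN={a, d, f}  OUT={a, d, f}
  B4:  IN={a, d, f}  OUT={d, f}
  B5:  IN={d, f}  OUT={d}
  B6:  IN={d}  OUT={a, d}
  B7:  IN={a, d}  OUT={}

Merge at B1: OUT[B1] = IN[B0] ⊔ IN[B2] ⊔ IN[B5] = {a, b, d, e, f}
Applying B1's transfer function to that OUT value gives IN[B1] (row B1 above).

Answer: {a, b, e, f}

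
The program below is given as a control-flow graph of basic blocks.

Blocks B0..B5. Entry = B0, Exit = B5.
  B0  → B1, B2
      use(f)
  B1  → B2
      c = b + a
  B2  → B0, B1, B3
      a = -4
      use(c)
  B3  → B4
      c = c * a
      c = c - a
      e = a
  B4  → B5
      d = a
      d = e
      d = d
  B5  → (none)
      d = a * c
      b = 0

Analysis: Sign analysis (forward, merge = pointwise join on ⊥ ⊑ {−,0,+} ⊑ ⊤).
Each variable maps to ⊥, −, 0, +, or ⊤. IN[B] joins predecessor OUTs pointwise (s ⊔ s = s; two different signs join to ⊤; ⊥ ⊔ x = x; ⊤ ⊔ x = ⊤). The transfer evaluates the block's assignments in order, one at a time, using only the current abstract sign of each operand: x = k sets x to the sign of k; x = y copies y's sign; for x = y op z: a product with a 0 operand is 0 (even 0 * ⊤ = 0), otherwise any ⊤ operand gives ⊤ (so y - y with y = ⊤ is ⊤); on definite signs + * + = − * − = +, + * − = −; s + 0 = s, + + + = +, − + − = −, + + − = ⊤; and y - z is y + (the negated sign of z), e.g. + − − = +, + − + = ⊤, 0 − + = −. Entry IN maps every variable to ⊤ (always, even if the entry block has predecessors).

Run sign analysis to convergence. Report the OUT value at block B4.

Answer: {a: -, b: ⊤, c: ⊤, d: -, e: -, f: ⊤}

Trace:
Per-block solution:
  B0: | IN=(all ⊤) | OUT=(all ⊤)
  B1: | IN=(all ⊤) | OUT=(all ⊤)
  B2: | IN=(all ⊤) | OUT={a:-; rest ⊤}
  B3: | IN={a:-; rest ⊤} | OUT={a:-, e:-; rest ⊤}
  B4: | IN={a:-, e:-; rest ⊤} | OUT={a:-, d:-, e:-; rest ⊤}
  B5: | IN={a:-, d:-, e:-; rest ⊤} | OUT={a:-, b:0, e:-; rest ⊤}

Merge at B4: IN[B4] = OUT[B3] = {a: -, b: ⊤, c: ⊤, d: ⊤, e: -, f: ⊤}
Applying B4's transfer function to that IN value gives OUT[B4] (row B4 above).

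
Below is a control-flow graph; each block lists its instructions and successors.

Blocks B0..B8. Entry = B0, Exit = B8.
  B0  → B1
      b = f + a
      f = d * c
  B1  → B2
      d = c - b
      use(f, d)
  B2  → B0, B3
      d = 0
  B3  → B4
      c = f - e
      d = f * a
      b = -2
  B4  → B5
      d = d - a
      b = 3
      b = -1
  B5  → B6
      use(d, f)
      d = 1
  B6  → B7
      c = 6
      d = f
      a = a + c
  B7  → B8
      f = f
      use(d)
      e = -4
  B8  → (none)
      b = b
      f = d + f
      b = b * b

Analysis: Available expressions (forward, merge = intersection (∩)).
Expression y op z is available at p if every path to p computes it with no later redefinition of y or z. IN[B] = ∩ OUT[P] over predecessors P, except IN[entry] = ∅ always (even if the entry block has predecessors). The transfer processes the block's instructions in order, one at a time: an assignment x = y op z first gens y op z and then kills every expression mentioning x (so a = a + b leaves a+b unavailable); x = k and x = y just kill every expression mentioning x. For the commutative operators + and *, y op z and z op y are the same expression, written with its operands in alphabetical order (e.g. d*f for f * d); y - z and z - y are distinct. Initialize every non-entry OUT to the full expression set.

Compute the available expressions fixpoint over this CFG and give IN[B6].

Answer: {a*f, f-e}

Derivation:
Fixpoint table:
  B0:  IN={}  OUT={c*d}
  B1:  IN={c*d}  OUT={c-b}
  B2:  IN={c-b}  OUT={c-b}
  B3:  IN={c-b}  OUT={a*f, f-e}
  B4:  IN={a*f, f-e}  OUT={a*f, f-e}
  B5:  IN={a*f, f-e}  OUT={a*f, f-e}
  B6:  IN={a*f, f-e}  OUT={f-e}
  B7:  IN={f-e}  OUT={}
  B8:  IN={}  OUT={}

Merge at B6: IN[B6] = OUT[B5] = {a*f, f-e}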